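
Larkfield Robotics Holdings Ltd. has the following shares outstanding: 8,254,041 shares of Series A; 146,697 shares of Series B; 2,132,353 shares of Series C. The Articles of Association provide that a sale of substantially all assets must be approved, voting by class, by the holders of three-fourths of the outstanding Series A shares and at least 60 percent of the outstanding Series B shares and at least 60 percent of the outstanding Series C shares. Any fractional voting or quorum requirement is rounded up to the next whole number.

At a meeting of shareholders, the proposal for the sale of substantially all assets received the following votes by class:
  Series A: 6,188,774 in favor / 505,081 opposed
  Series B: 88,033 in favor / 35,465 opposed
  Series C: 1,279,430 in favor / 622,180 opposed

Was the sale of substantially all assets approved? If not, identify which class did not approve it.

Series A: 3/4 of 8254041 = 6190530.75, rounded up to 6190531; 6,190,531 required, 6,188,774 in favor — not approved.
Series B: 3/5 of 146697 = 88018.20, rounded up to 88019; 88,019 required, 88,033 in favor — approved.
Series C: 3/5 of 2132353 = 1279411.80, rounded up to 1279412; 1,279,412 required, 1,279,430 in favor — approved.

Not approved — the Series A shares did not give the required vote.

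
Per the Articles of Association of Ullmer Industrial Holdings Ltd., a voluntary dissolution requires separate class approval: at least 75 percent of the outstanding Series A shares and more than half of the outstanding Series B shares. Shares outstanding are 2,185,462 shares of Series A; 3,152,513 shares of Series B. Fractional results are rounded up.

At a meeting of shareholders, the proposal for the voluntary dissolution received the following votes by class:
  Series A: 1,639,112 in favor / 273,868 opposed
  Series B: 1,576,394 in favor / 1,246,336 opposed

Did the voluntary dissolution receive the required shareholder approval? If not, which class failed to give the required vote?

Approved — every class gave the required vote.

Series A: 3/4 of 2185462 = 1639096.50, rounded up to 1639097; 1,639,097 required, 1,639,112 in favor — approved.
Series B: a majority of 3152513 is 1576257; 1,576,257 required, 1,576,394 in favor — approved.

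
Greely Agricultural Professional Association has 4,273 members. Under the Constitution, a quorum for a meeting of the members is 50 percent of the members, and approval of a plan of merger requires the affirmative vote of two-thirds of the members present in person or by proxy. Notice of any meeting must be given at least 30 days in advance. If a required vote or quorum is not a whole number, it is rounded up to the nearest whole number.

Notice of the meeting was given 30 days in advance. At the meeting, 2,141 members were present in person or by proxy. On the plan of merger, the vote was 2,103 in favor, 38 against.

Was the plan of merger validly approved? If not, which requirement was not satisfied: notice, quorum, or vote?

Notice: 30 days given; 30 required. Satisfied.
Quorum: 50% of 4,273 = 2,136.50, rounded up to 2,137; 2,141 present. Satisfied.
Vote: requires two-thirds of those present (2,141); 2/3 of 2141 = 1427.33, rounded up to 1428, so 1,428 needed; 2,103 in favor. Satisfied.

Valid — all requirements satisfied.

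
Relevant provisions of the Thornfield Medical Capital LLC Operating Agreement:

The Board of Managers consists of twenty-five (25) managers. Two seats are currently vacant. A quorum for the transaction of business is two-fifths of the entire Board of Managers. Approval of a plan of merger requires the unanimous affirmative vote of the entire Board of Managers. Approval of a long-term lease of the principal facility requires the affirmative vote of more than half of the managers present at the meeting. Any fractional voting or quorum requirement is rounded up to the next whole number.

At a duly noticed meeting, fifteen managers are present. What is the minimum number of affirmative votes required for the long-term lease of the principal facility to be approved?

The long-term lease of the principal facility requires a majority of the managers present (15).
A majority of 15 is 8.

8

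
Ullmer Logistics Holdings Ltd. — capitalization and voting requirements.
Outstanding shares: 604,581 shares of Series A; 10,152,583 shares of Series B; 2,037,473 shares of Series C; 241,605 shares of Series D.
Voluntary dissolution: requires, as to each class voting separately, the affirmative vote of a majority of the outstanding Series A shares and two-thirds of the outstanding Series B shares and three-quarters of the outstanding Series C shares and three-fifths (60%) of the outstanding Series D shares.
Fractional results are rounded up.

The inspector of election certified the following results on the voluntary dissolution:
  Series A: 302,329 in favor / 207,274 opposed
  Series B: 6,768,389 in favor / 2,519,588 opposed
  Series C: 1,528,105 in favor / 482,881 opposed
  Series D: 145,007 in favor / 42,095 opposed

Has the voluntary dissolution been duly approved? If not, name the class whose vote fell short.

Series A: a majority of 604581 is 302291; 302,291 required, 302,329 in favor — approved.
Series B: 2/3 of 10152583 = 6768388.67, rounded up to 6768389; 6,768,389 required, 6,768,389 in favor — approved.
Series C: 3/4 of 2037473 = 1528104.75, rounded up to 1528105; 1,528,105 required, 1,528,105 in favor — approved.
Series D: 3/5 of 241605 = 144963; 144,963 required, 145,007 in favor — approved.

Approved — every class gave the required vote.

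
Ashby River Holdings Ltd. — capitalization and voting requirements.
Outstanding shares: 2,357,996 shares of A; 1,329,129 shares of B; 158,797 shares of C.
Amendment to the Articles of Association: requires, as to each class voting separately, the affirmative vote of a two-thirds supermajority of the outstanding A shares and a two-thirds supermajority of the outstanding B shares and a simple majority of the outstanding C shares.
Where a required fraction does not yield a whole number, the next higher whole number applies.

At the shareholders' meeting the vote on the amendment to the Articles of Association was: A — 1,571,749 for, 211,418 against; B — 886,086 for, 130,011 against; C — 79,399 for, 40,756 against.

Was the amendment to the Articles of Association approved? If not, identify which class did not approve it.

A: 2/3 of 2357996 = 1571997.33, rounded up to 1571998; 1,571,998 required, 1,571,749 in favor — not approved.
B: 2/3 of 1329129 = 886086; 886,086 required, 886,086 in favor — approved.
C: a majority of 158797 is 79399; 79,399 required, 79,399 in favor — approved.

Not approved — the A shares did not give the required vote.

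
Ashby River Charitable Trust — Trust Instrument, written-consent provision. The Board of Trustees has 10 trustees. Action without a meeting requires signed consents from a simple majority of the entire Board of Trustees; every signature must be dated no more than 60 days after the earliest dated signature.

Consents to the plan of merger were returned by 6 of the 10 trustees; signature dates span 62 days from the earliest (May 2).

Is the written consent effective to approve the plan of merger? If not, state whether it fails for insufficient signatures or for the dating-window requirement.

Signatures required: a simple majority of 10 — a majority of 10 is 6, so 6 needed; 6 signed. Sufficient.
Dating window: the latest signature is 62 days after the earliest; the limit is 60 days. Outside the window.

Not effective — dating-window requirement not satisfied.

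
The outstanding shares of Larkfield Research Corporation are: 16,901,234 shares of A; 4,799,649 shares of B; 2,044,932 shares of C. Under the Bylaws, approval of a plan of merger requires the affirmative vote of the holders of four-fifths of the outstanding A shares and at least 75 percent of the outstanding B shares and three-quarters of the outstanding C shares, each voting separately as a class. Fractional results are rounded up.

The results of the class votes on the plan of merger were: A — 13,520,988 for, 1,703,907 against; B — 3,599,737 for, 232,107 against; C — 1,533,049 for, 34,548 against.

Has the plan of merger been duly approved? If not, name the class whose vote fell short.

Not approved — the C shares did not give the required vote.

A: 4/5 of 16901234 = 13520987.20, rounded up to 13520988; 13,520,988 required, 13,520,988 in favor — approved.
B: 3/4 of 4799649 = 3599736.75, rounded up to 3599737; 3,599,737 required, 3,599,737 in favor — approved.
C: 3/4 of 2044932 = 1533699; 1,533,699 required, 1,533,049 in favor — not approved.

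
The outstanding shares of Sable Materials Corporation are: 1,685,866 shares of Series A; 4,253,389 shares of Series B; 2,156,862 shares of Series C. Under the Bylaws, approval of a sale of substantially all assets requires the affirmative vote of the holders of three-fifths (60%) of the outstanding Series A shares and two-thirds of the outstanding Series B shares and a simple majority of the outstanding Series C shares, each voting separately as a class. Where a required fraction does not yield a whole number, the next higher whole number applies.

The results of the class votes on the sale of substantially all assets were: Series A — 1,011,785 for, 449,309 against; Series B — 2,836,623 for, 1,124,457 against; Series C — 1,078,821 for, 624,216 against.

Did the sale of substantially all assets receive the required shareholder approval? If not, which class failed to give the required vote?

Series A: 3/5 of 1685866 = 1011519.60, rounded up to 1011520; 1,011,520 required, 1,011,785 in favor — approved.
Series B: 2/3 of 4253389 = 2835592.67, rounded up to 2835593; 2,835,593 required, 2,836,623 in favor — approved.
Series C: a majority of 2156862 is 1078432; 1,078,432 required, 1,078,821 in favor — approved.

Approved — every class gave the required vote.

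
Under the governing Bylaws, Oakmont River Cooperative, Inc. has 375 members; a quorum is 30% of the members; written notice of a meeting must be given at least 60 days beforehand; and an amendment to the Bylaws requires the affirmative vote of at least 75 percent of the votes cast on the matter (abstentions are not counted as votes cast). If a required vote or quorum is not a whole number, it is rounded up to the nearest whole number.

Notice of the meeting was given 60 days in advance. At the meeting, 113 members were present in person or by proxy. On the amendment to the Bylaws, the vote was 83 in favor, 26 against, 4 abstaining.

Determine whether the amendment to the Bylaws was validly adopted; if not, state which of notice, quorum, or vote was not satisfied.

Notice: 60 days given; 60 required. Satisfied.
Quorum: 30% of 375 = 112.50, rounded up to 113; 113 present. Satisfied.
Vote: requires three-fourths of the votes cast (113 − 4 abstaining = 109); 3/4 of 109 = 81.75, rounded up to 82, so 82 needed; 83 in favor. Satisfied.

Valid — all requirements satisfied.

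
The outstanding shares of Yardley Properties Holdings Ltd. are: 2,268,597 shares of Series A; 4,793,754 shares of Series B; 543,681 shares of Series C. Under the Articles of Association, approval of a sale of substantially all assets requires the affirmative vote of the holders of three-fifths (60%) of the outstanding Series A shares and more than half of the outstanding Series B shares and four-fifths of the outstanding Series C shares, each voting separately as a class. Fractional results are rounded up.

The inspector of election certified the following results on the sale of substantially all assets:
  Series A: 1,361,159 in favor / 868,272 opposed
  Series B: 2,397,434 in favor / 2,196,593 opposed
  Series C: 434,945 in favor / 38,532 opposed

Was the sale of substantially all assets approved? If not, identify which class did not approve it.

Approved — every class gave the required vote.

Series A: 3/5 of 2268597 = 1361158.20, rounded up to 1361159; 1,361,159 required, 1,361,159 in favor — approved.
Series B: a majority of 4793754 is 2396878; 2,396,878 required, 2,397,434 in favor — approved.
Series C: 4/5 of 543681 = 434944.80, rounded up to 434945; 434,945 required, 434,945 in favor — approved.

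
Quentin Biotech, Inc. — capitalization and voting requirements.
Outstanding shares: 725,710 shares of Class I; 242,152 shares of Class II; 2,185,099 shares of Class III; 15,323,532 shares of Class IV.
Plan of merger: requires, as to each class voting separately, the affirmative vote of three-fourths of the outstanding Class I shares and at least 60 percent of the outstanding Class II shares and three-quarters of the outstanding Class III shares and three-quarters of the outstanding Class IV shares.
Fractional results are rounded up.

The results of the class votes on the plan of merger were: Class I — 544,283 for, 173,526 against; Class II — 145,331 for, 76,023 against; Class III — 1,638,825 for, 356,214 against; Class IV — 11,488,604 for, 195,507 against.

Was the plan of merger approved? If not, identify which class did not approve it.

Not approved — the Class IV shares did not give the required vote.

Class I: 3/4 of 725710 = 544282.50, rounded up to 544283; 544,283 required, 544,283 in favor — approved.
Class II: 3/5 of 242152 = 145291.20, rounded up to 145292; 145,292 required, 145,331 in favor — approved.
Class III: 3/4 of 2185099 = 1638824.25, rounded up to 1638825; 1,638,825 required, 1,638,825 in favor — approved.
Class IV: 3/4 of 15323532 = 11492649; 11,492,649 required, 11,488,604 in favor — not approved.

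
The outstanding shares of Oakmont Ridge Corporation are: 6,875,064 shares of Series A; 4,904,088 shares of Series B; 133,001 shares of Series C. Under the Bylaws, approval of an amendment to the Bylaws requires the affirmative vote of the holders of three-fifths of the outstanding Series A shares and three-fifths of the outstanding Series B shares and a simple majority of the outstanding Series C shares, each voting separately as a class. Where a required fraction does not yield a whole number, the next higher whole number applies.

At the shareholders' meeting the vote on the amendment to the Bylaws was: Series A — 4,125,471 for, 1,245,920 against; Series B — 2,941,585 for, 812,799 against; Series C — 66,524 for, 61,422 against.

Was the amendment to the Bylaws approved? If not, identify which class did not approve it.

Not approved — the Series B shares did not give the required vote.

Series A: 3/5 of 6875064 = 4125038.40, rounded up to 4125039; 4,125,039 required, 4,125,471 in favor — approved.
Series B: 3/5 of 4904088 = 2942452.80, rounded up to 2942453; 2,942,453 required, 2,941,585 in favor — not approved.
Series C: a majority of 133001 is 66501; 66,501 required, 66,524 in favor — approved.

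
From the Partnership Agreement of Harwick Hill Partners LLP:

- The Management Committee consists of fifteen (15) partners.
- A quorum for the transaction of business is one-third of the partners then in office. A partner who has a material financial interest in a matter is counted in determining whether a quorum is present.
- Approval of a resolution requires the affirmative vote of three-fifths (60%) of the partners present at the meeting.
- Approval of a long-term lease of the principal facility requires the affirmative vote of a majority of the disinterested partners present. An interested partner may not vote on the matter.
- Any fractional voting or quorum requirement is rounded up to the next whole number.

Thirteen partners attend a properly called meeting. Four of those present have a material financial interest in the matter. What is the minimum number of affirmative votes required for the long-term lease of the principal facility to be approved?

5

The long-term lease of the principal facility requires a majority of the disinterested partners present (13 − 4 = 9).
A majority of 9 is 5.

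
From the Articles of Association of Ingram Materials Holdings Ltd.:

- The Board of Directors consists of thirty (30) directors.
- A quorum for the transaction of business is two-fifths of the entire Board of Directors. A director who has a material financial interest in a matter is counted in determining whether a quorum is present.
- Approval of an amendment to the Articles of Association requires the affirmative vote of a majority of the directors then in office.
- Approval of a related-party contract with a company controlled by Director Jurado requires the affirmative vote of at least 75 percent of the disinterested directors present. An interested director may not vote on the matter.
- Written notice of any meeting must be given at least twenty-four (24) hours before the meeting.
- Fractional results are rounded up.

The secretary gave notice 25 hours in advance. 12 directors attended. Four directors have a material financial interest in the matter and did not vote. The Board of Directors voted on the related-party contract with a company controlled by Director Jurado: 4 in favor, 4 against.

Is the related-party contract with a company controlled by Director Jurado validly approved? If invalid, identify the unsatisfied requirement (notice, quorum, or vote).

Notice: 25 hours given; 24 required (25 ≥ 24). Satisfied.
Quorum: 12 present (interested directors count toward quorum); quorum is 12. Satisfied.
Vote: the related-party contract with a company controlled by Director Jurado requires three-fourths of the disinterested directors present (12 − 4 = 8). 3/4 of 8 = 6, so 6 affirmative votes are needed; 4 voted in favor. Not satisfied.

Invalid — vote requirement not satisfied.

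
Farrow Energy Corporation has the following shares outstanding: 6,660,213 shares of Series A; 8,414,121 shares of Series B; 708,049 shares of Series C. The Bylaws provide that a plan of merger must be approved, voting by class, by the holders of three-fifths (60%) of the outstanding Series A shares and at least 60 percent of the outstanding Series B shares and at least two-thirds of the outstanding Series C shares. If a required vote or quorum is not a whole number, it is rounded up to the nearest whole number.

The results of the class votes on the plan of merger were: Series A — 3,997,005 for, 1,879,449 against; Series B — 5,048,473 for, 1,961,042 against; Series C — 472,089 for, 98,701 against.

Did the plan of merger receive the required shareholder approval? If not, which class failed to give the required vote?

Approved — every class gave the required vote.

Series A: 3/5 of 6660213 = 3996127.80, rounded up to 3996128; 3,996,128 required, 3,997,005 in favor — approved.
Series B: 3/5 of 8414121 = 5048472.60, rounded up to 5048473; 5,048,473 required, 5,048,473 in favor — approved.
Series C: 2/3 of 708049 = 472032.67, rounded up to 472033; 472,033 required, 472,089 in favor — approved.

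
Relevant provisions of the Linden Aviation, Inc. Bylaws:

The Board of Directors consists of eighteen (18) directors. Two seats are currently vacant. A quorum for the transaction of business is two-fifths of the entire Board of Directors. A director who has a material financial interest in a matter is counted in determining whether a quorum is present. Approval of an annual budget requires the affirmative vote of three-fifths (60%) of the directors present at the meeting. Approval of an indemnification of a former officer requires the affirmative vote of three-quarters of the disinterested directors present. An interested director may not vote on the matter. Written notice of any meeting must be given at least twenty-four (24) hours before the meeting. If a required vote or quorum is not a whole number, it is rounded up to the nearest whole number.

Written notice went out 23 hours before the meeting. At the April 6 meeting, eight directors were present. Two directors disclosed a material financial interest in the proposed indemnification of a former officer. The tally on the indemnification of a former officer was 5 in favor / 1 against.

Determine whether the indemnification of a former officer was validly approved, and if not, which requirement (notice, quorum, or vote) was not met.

Notice: 23 hours given; 24 required (23 < 24). Not satisfied.
Quorum: 8 present (interested directors count toward quorum); quorum is 8. Satisfied.
Vote: the indemnification of a former officer requires three-fourths of the disinterested directors present (8 − 2 = 6). 3/4 of 6 = 4.50, rounded up to 5, so 5 affirmative votes are needed; 5 voted in favor. Satisfied.

Invalid — notice requirement not satisfied.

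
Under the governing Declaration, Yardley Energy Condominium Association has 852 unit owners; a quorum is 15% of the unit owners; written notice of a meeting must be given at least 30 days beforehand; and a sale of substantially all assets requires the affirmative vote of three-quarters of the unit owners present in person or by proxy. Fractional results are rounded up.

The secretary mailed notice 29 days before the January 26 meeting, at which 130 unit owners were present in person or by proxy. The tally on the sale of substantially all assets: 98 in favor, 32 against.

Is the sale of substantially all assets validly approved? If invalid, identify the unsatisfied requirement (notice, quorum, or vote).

Notice: 29 days given; 30 required. Not satisfied.
Quorum: 15% of 852 = 127.80, rounded up to 128; 130 present. Satisfied.
Vote: requires three-fourths of those present (130); 3/4 of 130 = 97.50, rounded up to 98, so 98 needed; 98 in favor. Satisfied.

Invalid — notice requirement not satisfied.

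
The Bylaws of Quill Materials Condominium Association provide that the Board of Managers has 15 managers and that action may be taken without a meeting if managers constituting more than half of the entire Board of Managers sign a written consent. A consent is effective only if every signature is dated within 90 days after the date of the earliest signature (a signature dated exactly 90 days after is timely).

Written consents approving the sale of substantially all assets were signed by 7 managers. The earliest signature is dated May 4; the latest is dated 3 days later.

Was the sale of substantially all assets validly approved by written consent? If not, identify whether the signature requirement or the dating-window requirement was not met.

Not effective — insufficient signatures.

Signatures required: more than half of 15 — a majority of 15 is 8, so 8 needed; 7 signed. Insufficient.
Dating window: the latest signature is 3 days after the earliest; the limit is 90 days. Within the window.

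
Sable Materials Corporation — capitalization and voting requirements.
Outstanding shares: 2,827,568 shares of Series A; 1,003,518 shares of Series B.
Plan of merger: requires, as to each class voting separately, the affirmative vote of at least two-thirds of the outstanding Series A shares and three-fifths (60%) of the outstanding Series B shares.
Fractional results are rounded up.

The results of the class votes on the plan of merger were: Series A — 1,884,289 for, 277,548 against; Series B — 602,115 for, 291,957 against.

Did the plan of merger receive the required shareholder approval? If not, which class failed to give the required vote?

Not approved — the Series A shares did not give the required vote.

Series A: 2/3 of 2827568 = 1885045.33, rounded up to 1885046; 1,885,046 required, 1,884,289 in favor — not approved.
Series B: 3/5 of 1003518 = 602110.80, rounded up to 602111; 602,111 required, 602,115 in favor — approved.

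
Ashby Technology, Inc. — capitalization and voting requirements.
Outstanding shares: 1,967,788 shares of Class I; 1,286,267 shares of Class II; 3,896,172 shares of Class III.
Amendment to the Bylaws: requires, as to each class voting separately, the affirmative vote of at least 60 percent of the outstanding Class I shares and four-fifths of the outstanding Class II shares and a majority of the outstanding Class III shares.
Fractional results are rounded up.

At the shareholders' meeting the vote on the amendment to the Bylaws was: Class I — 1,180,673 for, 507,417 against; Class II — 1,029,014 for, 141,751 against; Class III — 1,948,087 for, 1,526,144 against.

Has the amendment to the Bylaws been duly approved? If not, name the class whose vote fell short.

Class I: 3/5 of 1967788 = 1180672.80, rounded up to 1180673; 1,180,673 required, 1,180,673 in favor — approved.
Class II: 4/5 of 1286267 = 1029013.60, rounded up to 1029014; 1,029,014 required, 1,029,014 in favor — approved.
Class III: a majority of 3896172 is 1948087; 1,948,087 required, 1,948,087 in favor — approved.

Approved — every class gave the required vote.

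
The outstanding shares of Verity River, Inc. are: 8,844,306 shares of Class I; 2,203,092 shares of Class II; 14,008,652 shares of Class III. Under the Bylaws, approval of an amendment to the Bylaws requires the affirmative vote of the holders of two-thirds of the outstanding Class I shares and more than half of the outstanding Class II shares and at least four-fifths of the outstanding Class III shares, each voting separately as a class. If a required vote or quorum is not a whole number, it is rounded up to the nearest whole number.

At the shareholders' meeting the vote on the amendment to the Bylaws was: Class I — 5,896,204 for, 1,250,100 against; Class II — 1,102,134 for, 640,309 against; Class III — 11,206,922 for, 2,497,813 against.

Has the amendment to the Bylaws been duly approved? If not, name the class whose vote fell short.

Approved — every class gave the required vote.

Class I: 2/3 of 8844306 = 5896204; 5,896,204 required, 5,896,204 in favor — approved.
Class II: a majority of 2203092 is 1101547; 1,101,547 required, 1,102,134 in favor — approved.
Class III: 4/5 of 14008652 = 11206921.60, rounded up to 11206922; 11,206,922 required, 11,206,922 in favor — approved.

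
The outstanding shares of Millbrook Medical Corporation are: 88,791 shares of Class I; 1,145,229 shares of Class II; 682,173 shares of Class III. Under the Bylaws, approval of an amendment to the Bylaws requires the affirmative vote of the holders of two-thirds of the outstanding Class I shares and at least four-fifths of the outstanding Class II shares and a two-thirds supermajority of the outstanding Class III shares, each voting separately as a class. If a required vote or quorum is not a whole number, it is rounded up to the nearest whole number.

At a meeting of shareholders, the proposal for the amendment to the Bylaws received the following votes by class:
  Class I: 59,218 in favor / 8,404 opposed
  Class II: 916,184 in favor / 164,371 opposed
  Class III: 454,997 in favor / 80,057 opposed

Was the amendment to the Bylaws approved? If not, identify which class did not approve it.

Class I: 2/3 of 88791 = 59194; 59,194 required, 59,218 in favor — approved.
Class II: 4/5 of 1145229 = 916183.20, rounded up to 916184; 916,184 required, 916,184 in favor — approved.
Class III: 2/3 of 682173 = 454782; 454,782 required, 454,997 in favor — approved.

Approved — every class gave the required vote.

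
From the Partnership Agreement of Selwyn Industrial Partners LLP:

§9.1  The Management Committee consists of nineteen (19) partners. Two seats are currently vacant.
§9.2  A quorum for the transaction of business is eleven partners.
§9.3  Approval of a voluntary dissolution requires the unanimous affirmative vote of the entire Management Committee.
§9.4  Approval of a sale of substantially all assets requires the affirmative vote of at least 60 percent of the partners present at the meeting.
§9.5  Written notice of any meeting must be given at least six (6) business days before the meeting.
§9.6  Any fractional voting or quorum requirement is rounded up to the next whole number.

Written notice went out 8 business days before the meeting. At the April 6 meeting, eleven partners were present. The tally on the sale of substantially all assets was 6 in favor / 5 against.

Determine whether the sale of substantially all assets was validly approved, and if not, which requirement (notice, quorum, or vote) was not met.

Notice: 8 business days given; 6 required (8 ≥ 6). Satisfied.
Quorum: 11 present; quorum is 11. Satisfied.
Vote: the sale of substantially all assets requires three-fifths of the partners present (11). 3/5 of 11 = 6.60, rounded up to 7, so 7 affirmative votes are needed; 6 voted in favor. Not satisfied.

Invalid — vote requirement not satisfied.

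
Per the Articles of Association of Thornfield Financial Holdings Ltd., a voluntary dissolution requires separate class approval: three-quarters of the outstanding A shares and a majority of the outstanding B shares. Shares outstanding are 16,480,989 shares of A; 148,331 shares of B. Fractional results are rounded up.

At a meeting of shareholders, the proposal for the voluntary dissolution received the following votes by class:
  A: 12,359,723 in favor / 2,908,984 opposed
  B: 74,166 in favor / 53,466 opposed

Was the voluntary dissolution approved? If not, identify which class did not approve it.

A: 3/4 of 16480989 = 12360741.75, rounded up to 12360742; 12,360,742 required, 12,359,723 in favor — not approved.
B: a majority of 148331 is 74166; 74,166 required, 74,166 in favor — approved.

Not approved — the A shares did not give the required vote.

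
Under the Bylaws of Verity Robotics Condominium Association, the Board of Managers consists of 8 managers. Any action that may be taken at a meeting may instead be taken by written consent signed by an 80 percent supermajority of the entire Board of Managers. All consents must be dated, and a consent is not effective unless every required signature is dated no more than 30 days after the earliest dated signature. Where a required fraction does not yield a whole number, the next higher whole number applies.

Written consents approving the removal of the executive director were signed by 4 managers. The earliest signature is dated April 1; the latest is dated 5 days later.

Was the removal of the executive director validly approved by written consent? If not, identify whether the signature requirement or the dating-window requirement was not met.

Not effective — insufficient signatures.

Signatures required: an 80 percent supermajority of 8 — 4/5 of 8 = 6.40, rounded up to 7, so 7 needed; 4 signed. Insufficient.
Dating window: the latest signature is 5 days after the earliest; the limit is 30 days. Within the window.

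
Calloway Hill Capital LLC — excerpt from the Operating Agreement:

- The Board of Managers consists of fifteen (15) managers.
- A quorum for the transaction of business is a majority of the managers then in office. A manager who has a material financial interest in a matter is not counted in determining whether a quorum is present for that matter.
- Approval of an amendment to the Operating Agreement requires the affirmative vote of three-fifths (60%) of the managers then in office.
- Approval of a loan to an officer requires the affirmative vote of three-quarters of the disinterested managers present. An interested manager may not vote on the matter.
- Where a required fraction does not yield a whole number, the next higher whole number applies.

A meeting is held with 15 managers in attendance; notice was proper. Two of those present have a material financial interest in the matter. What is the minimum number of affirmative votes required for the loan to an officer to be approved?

The loan to an officer requires three-fourths of the disinterested managers present (15 − 2 = 13).
3/4 of 13 = 9.75, rounded up to 10.

10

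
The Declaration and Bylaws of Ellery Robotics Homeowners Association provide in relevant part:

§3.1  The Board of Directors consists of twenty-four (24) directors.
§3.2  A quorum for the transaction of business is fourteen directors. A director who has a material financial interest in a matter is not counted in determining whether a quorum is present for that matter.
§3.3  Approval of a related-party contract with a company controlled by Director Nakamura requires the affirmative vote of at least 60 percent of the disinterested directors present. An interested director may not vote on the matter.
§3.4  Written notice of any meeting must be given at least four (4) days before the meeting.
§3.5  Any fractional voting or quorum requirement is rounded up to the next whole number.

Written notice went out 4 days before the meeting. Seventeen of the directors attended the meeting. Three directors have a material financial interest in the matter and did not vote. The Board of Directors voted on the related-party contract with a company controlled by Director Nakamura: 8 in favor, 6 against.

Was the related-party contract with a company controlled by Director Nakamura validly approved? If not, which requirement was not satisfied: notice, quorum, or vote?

Invalid — vote requirement not satisfied.

Notice: 4 days given; 4 required (4 ≥ 4). Satisfied.
Quorum: 17 present, but the 3 interested directors do not count, leaving 14. Quorum is 14. Satisfied.
Vote: the related-party contract with a company controlled by Director Nakamura requires three-fifths of the disinterested directors present (17 − 3 = 14). 3/5 of 14 = 8.40, rounded up to 9, so 9 affirmative votes are needed; 8 voted in favor. Not satisfied.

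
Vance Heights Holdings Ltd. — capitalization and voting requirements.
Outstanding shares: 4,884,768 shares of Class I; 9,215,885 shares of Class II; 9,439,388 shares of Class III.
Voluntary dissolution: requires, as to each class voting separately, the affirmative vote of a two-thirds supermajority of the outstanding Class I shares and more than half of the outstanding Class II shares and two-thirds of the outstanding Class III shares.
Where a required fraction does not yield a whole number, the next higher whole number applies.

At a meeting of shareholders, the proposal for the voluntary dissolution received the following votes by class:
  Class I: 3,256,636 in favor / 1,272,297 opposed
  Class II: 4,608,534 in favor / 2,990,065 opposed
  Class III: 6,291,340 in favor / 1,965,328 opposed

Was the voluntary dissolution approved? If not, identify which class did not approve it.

Class I: 2/3 of 4884768 = 3256512; 3,256,512 required, 3,256,636 in favor — approved.
Class II: a majority of 9215885 is 4607943; 4,607,943 required, 4,608,534 in favor — approved.
Class III: 2/3 of 9439388 = 6292925.33, rounded up to 6292926; 6,292,926 required, 6,291,340 in favor — not approved.

Not approved — the Class III shares did not give the required vote.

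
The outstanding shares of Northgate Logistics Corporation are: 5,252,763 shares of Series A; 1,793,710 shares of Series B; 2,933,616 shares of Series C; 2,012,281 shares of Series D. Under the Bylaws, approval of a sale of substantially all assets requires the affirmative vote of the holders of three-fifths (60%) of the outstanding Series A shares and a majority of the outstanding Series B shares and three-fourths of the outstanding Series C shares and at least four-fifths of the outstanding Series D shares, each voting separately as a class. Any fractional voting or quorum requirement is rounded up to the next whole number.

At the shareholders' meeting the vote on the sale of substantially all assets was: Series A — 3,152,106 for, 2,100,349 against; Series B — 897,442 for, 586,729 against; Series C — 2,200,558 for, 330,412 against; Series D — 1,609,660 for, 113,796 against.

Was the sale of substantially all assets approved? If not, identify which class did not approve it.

Series A: 3/5 of 5252763 = 3151657.80, rounded up to 3151658; 3,151,658 required, 3,152,106 in favor — approved.
Series B: a majority of 1793710 is 896856; 896,856 required, 897,442 in favor — approved.
Series C: 3/4 of 2933616 = 2200212; 2,200,212 required, 2,200,558 in favor — approved.
Series D: 4/5 of 2012281 = 1609824.80, rounded up to 1609825; 1,609,825 required, 1,609,660 in favor — not approved.

Not approved — the Series D shares did not give the required vote.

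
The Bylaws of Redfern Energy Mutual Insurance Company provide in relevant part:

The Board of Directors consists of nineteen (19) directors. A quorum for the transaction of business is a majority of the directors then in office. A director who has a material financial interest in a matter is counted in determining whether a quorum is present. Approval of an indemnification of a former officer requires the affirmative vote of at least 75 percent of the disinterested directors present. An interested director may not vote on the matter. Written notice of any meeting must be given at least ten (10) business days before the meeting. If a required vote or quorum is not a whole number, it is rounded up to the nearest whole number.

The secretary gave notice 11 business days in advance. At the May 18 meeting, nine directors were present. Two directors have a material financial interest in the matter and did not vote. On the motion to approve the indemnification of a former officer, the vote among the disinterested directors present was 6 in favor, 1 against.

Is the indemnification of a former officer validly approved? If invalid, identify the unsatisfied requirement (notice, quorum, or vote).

Invalid — quorum requirement not satisfied.

Notice: 11 business days given; 10 required (11 ≥ 10). Satisfied.
Quorum: 9 present (interested directors count toward quorum); quorum is 10. Not satisfied.
Vote: the indemnification of a former officer requires three-fourths of the disinterested directors present (9 − 2 = 7). 3/4 of 7 = 5.25, rounded up to 6, so 6 affirmative votes are needed; 6 voted in favor. Satisfied. (Moot — without a quorum no business can be validly transacted.)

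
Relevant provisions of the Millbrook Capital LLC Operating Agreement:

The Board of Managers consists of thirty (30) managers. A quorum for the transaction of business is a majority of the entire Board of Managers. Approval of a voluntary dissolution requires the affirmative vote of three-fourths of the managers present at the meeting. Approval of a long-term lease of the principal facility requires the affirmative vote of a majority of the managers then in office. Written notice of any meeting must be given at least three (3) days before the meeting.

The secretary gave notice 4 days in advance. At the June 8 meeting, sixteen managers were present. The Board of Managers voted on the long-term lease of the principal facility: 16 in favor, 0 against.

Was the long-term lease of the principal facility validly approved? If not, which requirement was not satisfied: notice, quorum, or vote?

Valid — all requirements satisfied.

Notice: 4 days given; 3 required (4 ≥ 3). Satisfied.
Quorum: 16 present; quorum is 16. Satisfied.
Vote: the long-term lease of the principal facility requires a majority of the managers then in office (30). A majority of 30 is 16, so 16 affirmative votes are needed; 16 voted in favor. Satisfied.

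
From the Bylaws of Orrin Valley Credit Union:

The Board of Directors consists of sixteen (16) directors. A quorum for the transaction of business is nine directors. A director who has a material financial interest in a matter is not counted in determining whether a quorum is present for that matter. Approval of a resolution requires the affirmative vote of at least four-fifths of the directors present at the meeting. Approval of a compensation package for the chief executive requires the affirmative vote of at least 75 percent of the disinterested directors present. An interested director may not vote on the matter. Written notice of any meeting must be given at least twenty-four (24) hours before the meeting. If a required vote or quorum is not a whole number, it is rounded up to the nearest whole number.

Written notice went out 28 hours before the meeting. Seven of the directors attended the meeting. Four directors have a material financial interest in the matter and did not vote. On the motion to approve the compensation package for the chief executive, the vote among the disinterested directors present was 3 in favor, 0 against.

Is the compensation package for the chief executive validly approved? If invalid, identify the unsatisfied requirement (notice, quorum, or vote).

Invalid — quorum requirement not satisfied.

Notice: 28 hours given; 24 required (28 ≥ 24). Satisfied.
Quorum: 7 present, but the 4 interested directors do not count, leaving 3. Quorum is 9. Not satisfied.
Vote: the compensation package for the chief executive requires three-fourths of the disinterested directors present (7 − 4 = 3). 3/4 of 3 = 2.25, rounded up to 3, so 3 affirmative votes are needed; 3 voted in favor. Satisfied. (Moot — without a quorum no business can be validly transacted.)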